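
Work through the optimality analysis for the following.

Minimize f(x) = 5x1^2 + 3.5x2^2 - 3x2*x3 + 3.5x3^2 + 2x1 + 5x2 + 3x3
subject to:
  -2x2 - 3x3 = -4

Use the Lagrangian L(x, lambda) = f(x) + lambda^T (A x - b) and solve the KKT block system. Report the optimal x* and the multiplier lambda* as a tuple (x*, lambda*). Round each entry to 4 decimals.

Form the Lagrangian:
  L(x, lambda) = (1/2) x^T Q x + c^T x + lambda^T (A x - b)
Stationarity (grad_x L = 0): Q x + c + A^T lambda = 0.
Primal feasibility: A x = b.

This gives the KKT block system:
  [ Q   A^T ] [ x     ]   [-c ]
  [ A    0  ] [ lambda ] = [ b ]

Solving the linear system:
  x*      = (-0.2, 0.5118, 0.9921)
  lambda* = (2.8031)
  f(x*)   = 8.174

x* = (-0.2, 0.5118, 0.9921), lambda* = (2.8031)


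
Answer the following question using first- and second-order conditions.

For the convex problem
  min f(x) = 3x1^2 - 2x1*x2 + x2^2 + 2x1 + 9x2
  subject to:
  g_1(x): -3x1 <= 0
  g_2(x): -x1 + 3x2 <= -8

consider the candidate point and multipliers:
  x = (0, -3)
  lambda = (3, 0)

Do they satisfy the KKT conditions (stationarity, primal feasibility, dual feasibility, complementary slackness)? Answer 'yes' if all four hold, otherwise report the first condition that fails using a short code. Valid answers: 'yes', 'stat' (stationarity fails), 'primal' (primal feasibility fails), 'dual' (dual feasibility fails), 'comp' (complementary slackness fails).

Gradient of f: grad f(x) = Q x + c = (8, 3)
Constraint values g_i(x) = a_i^T x - b_i:
  g_1((0, -3)) = 0
  g_2((0, -3)) = -1
Stationarity residual: grad f(x) + sum_i lambda_i a_i = (-1, 3)
  -> stationarity FAILS
Primal feasibility (all g_i <= 0): OK
Dual feasibility (all lambda_i >= 0): OK
Complementary slackness (lambda_i * g_i(x) = 0 for all i): OK

Verdict: the first failing condition is stationarity -> stat.

stat


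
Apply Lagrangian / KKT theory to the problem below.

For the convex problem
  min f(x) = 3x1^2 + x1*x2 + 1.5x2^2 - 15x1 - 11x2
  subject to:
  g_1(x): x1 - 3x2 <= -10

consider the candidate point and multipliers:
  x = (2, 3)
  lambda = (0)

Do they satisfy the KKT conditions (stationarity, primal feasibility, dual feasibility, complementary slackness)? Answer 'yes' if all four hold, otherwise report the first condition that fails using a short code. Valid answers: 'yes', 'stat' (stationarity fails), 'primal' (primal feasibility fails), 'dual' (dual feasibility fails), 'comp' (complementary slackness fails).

Gradient of f: grad f(x) = Q x + c = (0, 0)
Constraint values g_i(x) = a_i^T x - b_i:
  g_1((2, 3)) = 3
Stationarity residual: grad f(x) + sum_i lambda_i a_i = (0, 0)
  -> stationarity OK
Primal feasibility (all g_i <= 0): FAILS
Dual feasibility (all lambda_i >= 0): OK
Complementary slackness (lambda_i * g_i(x) = 0 for all i): OK

Verdict: the first failing condition is primal_feasibility -> primal.

primal


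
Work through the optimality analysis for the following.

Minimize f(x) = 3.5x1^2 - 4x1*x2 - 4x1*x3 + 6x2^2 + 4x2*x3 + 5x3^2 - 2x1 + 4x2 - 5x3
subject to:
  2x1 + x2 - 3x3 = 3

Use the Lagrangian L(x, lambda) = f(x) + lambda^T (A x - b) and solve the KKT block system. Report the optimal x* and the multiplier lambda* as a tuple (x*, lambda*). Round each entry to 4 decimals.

Form the Lagrangian:
  L(x, lambda) = (1/2) x^T Q x + c^T x + lambda^T (A x - b)
Stationarity (grad_x L = 0): Q x + c + A^T lambda = 0.
Primal feasibility: A x = b.

This gives the KKT block system:
  [ Q   A^T ] [ x     ]   [-c ]
  [ A    0  ] [ lambda ] = [ b ]

Solving the linear system:
  x*      = (1.3349, 0.3545, 0.0081)
  lambda* = (-2.9469)
  f(x*)   = 3.7742

x* = (1.3349, 0.3545, 0.0081), lambda* = (-2.9469)


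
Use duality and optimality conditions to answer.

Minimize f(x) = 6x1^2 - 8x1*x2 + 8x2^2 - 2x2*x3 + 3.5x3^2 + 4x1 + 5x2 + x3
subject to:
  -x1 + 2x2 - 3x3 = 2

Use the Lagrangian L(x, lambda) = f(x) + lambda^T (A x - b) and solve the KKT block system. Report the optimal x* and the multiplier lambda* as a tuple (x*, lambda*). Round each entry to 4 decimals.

Form the Lagrangian:
  L(x, lambda) = (1/2) x^T Q x + c^T x + lambda^T (A x - b)
Stationarity (grad_x L = 0): Q x + c + A^T lambda = 0.
Primal feasibility: A x = b.

This gives the KKT block system:
  [ Q   A^T ] [ x     ]   [-c ]
  [ A    0  ] [ lambda ] = [ b ]

Solving the linear system:
  x*      = (-0.9186, -0.7331, -0.8492)
  lambda* = (-1.1593)
  f(x*)   = -2.9352

x* = (-0.9186, -0.7331, -0.8492), lambda* = (-1.1593)


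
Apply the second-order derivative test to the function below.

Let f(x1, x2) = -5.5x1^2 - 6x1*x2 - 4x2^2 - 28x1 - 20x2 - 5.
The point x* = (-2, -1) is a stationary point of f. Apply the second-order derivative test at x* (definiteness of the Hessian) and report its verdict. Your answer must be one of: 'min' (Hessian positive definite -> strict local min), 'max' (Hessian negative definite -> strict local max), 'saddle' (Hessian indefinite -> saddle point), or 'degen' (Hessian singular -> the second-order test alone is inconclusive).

Compute the Hessian H = grad^2 f:
  H = [[-11, -6], [-6, -8]]
Verify stationarity: grad f(x*) = H x* + g = (0, 0).
Eigenvalues of H: -15.6847, -3.3153.
Both eigenvalues < 0, so H is negative definite -> x* is a strict local max.

max


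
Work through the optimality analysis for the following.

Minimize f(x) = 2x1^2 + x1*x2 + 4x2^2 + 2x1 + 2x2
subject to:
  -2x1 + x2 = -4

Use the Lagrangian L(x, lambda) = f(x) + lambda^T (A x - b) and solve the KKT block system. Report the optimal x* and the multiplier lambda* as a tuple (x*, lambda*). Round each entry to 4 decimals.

Form the Lagrangian:
  L(x, lambda) = (1/2) x^T Q x + c^T x + lambda^T (A x - b)
Stationarity (grad_x L = 0): Q x + c + A^T lambda = 0.
Primal feasibility: A x = b.

This gives the KKT block system:
  [ Q   A^T ] [ x     ]   [-c ]
  [ A    0  ] [ lambda ] = [ b ]

Solving the linear system:
  x*      = (1.55, -0.9)
  lambda* = (3.65)
  f(x*)   = 7.95

x* = (1.55, -0.9), lambda* = (3.65)


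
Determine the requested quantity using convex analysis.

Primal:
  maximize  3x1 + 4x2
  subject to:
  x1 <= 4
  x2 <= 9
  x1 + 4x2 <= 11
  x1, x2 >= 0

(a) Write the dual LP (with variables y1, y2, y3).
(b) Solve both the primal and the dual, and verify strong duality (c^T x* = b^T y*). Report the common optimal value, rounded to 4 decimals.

The standard primal-dual pair for 'max c^T x s.t. A x <= b, x >= 0' is:
  Dual:  min b^T y  s.t.  A^T y >= c,  y >= 0.

So the dual LP is:
  minimize  4y1 + 9y2 + 11y3
  subject to:
    y1 + y3 >= 3
    y2 + 4y3 >= 4
    y1, y2, y3 >= 0

Solving the primal: x* = (4, 1.75).
  primal value c^T x* = 19.
Solving the dual: y* = (2, 0, 1).
  dual value b^T y* = 19.
Strong duality: c^T x* = b^T y*. Confirmed.

19


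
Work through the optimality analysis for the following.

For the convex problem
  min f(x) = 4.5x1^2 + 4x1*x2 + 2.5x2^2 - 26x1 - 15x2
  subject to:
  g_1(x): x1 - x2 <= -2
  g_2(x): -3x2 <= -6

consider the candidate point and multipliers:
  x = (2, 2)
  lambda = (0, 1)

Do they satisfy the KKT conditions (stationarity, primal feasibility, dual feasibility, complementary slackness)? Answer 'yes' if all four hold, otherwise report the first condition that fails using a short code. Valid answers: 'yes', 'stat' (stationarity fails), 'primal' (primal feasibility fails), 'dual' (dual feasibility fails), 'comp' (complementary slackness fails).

Gradient of f: grad f(x) = Q x + c = (0, 3)
Constraint values g_i(x) = a_i^T x - b_i:
  g_1((2, 2)) = 2
  g_2((2, 2)) = 0
Stationarity residual: grad f(x) + sum_i lambda_i a_i = (0, 0)
  -> stationarity OK
Primal feasibility (all g_i <= 0): FAILS
Dual feasibility (all lambda_i >= 0): OK
Complementary slackness (lambda_i * g_i(x) = 0 for all i): OK

Verdict: the first failing condition is primal_feasibility -> primal.

primal


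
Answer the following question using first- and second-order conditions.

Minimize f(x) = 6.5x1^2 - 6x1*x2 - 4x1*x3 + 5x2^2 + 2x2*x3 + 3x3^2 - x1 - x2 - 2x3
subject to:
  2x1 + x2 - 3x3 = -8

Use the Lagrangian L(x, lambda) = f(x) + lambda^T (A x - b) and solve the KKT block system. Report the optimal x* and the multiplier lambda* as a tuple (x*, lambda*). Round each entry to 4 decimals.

Form the Lagrangian:
  L(x, lambda) = (1/2) x^T Q x + c^T x + lambda^T (A x - b)
Stationarity (grad_x L = 0): Q x + c + A^T lambda = 0.
Primal feasibility: A x = b.

This gives the KKT block system:
  [ Q   A^T ] [ x     ]   [-c ]
  [ A    0  ] [ lambda ] = [ b ]

Solving the linear system:
  x*      = (-0.137, -0.8033, 2.3076)
  lambda* = (3.5957)
  f(x*)   = 12.5451

x* = (-0.137, -0.8033, 2.3076), lambda* = (3.5957)


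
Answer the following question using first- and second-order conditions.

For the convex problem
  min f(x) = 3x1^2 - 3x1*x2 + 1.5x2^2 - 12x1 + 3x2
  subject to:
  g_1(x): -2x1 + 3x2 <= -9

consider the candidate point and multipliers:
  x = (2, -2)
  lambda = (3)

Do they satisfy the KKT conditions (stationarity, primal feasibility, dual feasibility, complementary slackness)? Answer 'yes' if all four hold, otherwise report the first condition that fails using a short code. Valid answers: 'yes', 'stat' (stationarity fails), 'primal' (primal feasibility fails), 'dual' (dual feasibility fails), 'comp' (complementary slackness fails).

Gradient of f: grad f(x) = Q x + c = (6, -9)
Constraint values g_i(x) = a_i^T x - b_i:
  g_1((2, -2)) = -1
Stationarity residual: grad f(x) + sum_i lambda_i a_i = (0, 0)
  -> stationarity OK
Primal feasibility (all g_i <= 0): OK
Dual feasibility (all lambda_i >= 0): OK
Complementary slackness (lambda_i * g_i(x) = 0 for all i): FAILS

Verdict: the first failing condition is complementary_slackness -> comp.

comp


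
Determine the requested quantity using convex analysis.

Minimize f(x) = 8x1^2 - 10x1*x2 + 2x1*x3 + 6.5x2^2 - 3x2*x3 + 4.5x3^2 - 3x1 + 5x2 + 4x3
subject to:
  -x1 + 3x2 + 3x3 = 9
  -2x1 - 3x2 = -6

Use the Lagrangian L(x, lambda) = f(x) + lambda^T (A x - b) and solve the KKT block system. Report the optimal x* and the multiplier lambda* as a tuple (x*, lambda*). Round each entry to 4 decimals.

Form the Lagrangian:
  L(x, lambda) = (1/2) x^T Q x + c^T x + lambda^T (A x - b)
Stationarity (grad_x L = 0): Q x + c + A^T lambda = 0.
Primal feasibility: A x = b.

This gives the KKT block system:
  [ Q   A^T ] [ x     ]   [-c ]
  [ A    0  ] [ lambda ] = [ b ]

Solving the linear system:
  x*      = (0.6269, 1.5821, 1.6269)
  lambda* = (-5.0498, -0.2438)
  f(x*)   = 28.2612

x* = (0.6269, 1.5821, 1.6269), lambda* = (-5.0498, -0.2438)


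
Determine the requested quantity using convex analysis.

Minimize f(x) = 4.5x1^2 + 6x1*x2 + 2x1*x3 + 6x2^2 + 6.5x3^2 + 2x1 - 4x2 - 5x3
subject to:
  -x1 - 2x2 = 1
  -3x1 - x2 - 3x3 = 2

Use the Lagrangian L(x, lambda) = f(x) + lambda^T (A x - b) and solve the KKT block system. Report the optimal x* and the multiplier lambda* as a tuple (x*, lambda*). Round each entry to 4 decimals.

Form the Lagrangian:
  L(x, lambda) = (1/2) x^T Q x + c^T x + lambda^T (A x - b)
Stationarity (grad_x L = 0): Q x + c + A^T lambda = 0.
Primal feasibility: A x = b.

This gives the KKT block system:
  [ Q   A^T ] [ x     ]   [-c ]
  [ A    0  ] [ lambda ] = [ b ]

Solving the linear system:
  x*      = (-1.076, 0.038, 0.3967)
  lambda* = (-4.6675, -0.6651)
  f(x*)   = 0.8551

x* = (-1.076, 0.038, 0.3967), lambda* = (-4.6675, -0.6651)


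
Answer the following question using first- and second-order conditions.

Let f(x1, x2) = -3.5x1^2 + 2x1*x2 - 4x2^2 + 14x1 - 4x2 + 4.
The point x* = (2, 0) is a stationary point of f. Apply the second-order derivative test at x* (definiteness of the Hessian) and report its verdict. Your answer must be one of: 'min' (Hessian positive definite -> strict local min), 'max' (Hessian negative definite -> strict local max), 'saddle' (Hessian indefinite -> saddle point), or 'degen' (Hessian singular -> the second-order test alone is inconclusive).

Compute the Hessian H = grad^2 f:
  H = [[-7, 2], [2, -8]]
Verify stationarity: grad f(x*) = H x* + g = (0, 0).
Eigenvalues of H: -9.5616, -5.4384.
Both eigenvalues < 0, so H is negative definite -> x* is a strict local max.

max


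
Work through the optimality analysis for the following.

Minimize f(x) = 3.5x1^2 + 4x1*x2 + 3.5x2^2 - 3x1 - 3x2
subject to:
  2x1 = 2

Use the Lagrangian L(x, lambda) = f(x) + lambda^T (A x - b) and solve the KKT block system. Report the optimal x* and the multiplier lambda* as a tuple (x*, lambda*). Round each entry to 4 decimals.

Form the Lagrangian:
  L(x, lambda) = (1/2) x^T Q x + c^T x + lambda^T (A x - b)
Stationarity (grad_x L = 0): Q x + c + A^T lambda = 0.
Primal feasibility: A x = b.

This gives the KKT block system:
  [ Q   A^T ] [ x     ]   [-c ]
  [ A    0  ] [ lambda ] = [ b ]

Solving the linear system:
  x*      = (1, -0.1429)
  lambda* = (-1.7143)
  f(x*)   = 0.4286

x* = (1, -0.1429), lambda* = (-1.7143)


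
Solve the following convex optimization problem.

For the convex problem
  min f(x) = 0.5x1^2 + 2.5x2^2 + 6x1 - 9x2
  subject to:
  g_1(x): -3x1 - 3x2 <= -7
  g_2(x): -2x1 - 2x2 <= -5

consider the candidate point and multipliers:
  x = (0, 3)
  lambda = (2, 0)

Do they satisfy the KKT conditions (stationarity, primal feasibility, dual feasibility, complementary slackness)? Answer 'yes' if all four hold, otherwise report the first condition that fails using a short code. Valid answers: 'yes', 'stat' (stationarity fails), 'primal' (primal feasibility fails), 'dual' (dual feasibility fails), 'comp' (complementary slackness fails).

Gradient of f: grad f(x) = Q x + c = (6, 6)
Constraint values g_i(x) = a_i^T x - b_i:
  g_1((0, 3)) = -2
  g_2((0, 3)) = -1
Stationarity residual: grad f(x) + sum_i lambda_i a_i = (0, 0)
  -> stationarity OK
Primal feasibility (all g_i <= 0): OK
Dual feasibility (all lambda_i >= 0): OK
Complementary slackness (lambda_i * g_i(x) = 0 for all i): FAILS

Verdict: the first failing condition is complementary_slackness -> comp.

comp


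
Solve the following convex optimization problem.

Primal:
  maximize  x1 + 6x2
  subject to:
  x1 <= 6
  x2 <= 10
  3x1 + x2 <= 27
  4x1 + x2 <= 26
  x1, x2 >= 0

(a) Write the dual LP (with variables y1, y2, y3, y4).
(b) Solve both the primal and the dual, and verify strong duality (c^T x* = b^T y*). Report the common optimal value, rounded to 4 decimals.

The standard primal-dual pair for 'max c^T x s.t. A x <= b, x >= 0' is:
  Dual:  min b^T y  s.t.  A^T y >= c,  y >= 0.

So the dual LP is:
  minimize  6y1 + 10y2 + 27y3 + 26y4
  subject to:
    y1 + 3y3 + 4y4 >= 1
    y2 + y3 + y4 >= 6
    y1, y2, y3, y4 >= 0

Solving the primal: x* = (4, 10).
  primal value c^T x* = 64.
Solving the dual: y* = (0, 5.75, 0, 0.25).
  dual value b^T y* = 64.
Strong duality: c^T x* = b^T y*. Confirmed.

64


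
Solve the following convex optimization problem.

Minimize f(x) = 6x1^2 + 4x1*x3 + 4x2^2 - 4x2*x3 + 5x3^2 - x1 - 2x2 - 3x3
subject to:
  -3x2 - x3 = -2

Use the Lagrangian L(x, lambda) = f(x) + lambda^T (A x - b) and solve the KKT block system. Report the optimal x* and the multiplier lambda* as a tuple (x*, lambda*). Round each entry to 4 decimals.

Form the Lagrangian:
  L(x, lambda) = (1/2) x^T Q x + c^T x + lambda^T (A x - b)
Stationarity (grad_x L = 0): Q x + c + A^T lambda = 0.
Primal feasibility: A x = b.

This gives the KKT block system:
  [ Q   A^T ] [ x     ]   [-c ]
  [ A    0  ] [ lambda ] = [ b ]

Solving the linear system:
  x*      = (-0.0924, 0.4909, 0.5273)
  lambda* = (-0.0606)
  f(x*)   = -1.2962

x* = (-0.0924, 0.4909, 0.5273), lambda* = (-0.0606)


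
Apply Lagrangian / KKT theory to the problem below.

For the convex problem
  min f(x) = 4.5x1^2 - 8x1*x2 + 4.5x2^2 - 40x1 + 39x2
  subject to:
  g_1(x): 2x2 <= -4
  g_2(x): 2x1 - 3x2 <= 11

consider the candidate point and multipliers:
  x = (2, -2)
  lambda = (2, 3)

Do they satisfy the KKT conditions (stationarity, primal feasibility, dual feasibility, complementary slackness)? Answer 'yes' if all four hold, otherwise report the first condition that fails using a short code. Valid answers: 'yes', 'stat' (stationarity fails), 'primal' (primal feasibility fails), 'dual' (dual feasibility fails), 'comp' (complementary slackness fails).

Gradient of f: grad f(x) = Q x + c = (-6, 5)
Constraint values g_i(x) = a_i^T x - b_i:
  g_1((2, -2)) = 0
  g_2((2, -2)) = -1
Stationarity residual: grad f(x) + sum_i lambda_i a_i = (0, 0)
  -> stationarity OK
Primal feasibility (all g_i <= 0): OK
Dual feasibility (all lambda_i >= 0): OK
Complementary slackness (lambda_i * g_i(x) = 0 for all i): FAILS

Verdict: the first failing condition is complementary_slackness -> comp.

comp


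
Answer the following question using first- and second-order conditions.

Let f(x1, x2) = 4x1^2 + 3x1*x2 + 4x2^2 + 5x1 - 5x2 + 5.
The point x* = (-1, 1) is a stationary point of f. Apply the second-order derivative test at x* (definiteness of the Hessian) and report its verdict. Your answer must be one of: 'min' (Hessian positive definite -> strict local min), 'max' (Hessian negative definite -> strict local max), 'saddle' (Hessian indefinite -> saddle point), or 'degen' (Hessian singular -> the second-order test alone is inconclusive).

Compute the Hessian H = grad^2 f:
  H = [[8, 3], [3, 8]]
Verify stationarity: grad f(x*) = H x* + g = (0, 0).
Eigenvalues of H: 5, 11.
Both eigenvalues > 0, so H is positive definite -> x* is a strict local min.

min


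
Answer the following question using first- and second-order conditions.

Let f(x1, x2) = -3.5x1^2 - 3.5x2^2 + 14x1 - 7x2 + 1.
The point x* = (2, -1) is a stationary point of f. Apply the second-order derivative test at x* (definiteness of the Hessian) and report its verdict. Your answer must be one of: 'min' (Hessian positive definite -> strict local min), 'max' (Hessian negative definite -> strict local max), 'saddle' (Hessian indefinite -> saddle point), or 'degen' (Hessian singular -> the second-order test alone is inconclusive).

Compute the Hessian H = grad^2 f:
  H = [[-7, 0], [0, -7]]
Verify stationarity: grad f(x*) = H x* + g = (0, 0).
Eigenvalues of H: -7, -7.
Both eigenvalues < 0, so H is negative definite -> x* is a strict local max.

max


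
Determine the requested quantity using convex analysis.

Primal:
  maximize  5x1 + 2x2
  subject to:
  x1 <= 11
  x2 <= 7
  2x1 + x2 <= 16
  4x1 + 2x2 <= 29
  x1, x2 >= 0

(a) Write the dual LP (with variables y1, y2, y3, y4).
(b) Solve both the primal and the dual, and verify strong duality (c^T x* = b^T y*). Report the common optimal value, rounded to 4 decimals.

The standard primal-dual pair for 'max c^T x s.t. A x <= b, x >= 0' is:
  Dual:  min b^T y  s.t.  A^T y >= c,  y >= 0.

So the dual LP is:
  minimize  11y1 + 7y2 + 16y3 + 29y4
  subject to:
    y1 + 2y3 + 4y4 >= 5
    y2 + y3 + 2y4 >= 2
    y1, y2, y3, y4 >= 0

Solving the primal: x* = (7.25, 0).
  primal value c^T x* = 36.25.
Solving the dual: y* = (0, 0, 0, 1.25).
  dual value b^T y* = 36.25.
Strong duality: c^T x* = b^T y*. Confirmed.

36.25


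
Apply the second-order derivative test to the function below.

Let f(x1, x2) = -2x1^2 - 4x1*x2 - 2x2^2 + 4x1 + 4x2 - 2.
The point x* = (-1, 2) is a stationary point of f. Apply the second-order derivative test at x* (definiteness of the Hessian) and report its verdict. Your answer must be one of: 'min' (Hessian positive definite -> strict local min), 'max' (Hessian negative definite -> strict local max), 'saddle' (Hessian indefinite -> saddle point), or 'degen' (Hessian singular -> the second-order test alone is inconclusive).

Compute the Hessian H = grad^2 f:
  H = [[-4, -4], [-4, -4]]
Verify stationarity: grad f(x*) = H x* + g = (0, 0).
Eigenvalues of H: -8, 0.
H has a zero eigenvalue (singular; negative semidefinite but not definite), so H is neither positive definite, negative definite, nor indefinite. The second-order test alone is inconclusive -> degen.
(Indeed, f is constant along the null direction of H through x*, so x* is not a strict local extremum.)

degen


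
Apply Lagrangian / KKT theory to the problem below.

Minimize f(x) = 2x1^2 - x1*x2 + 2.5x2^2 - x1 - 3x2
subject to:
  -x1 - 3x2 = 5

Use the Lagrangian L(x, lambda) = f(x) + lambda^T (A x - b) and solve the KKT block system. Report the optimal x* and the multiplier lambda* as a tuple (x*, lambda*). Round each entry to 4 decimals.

Form the Lagrangian:
  L(x, lambda) = (1/2) x^T Q x + c^T x + lambda^T (A x - b)
Stationarity (grad_x L = 0): Q x + c + A^T lambda = 0.
Primal feasibility: A x = b.

This gives the KKT block system:
  [ Q   A^T ] [ x     ]   [-c ]
  [ A    0  ] [ lambda ] = [ b ]

Solving the linear system:
  x*      = (-0.8511, -1.383)
  lambda* = (-3.0213)
  f(x*)   = 10.0532

x* = (-0.8511, -1.383), lambda* = (-3.0213)


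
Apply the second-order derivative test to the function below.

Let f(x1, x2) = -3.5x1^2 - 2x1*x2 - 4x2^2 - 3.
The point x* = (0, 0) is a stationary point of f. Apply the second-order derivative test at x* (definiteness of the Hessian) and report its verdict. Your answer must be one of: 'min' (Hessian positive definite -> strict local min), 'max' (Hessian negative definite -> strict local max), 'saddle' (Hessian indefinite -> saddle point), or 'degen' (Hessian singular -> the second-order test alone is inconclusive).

Compute the Hessian H = grad^2 f:
  H = [[-7, -2], [-2, -8]]
Verify stationarity: grad f(x*) = H x* + g = (0, 0).
Eigenvalues of H: -9.5616, -5.4384.
Both eigenvalues < 0, so H is negative definite -> x* is a strict local max.

max


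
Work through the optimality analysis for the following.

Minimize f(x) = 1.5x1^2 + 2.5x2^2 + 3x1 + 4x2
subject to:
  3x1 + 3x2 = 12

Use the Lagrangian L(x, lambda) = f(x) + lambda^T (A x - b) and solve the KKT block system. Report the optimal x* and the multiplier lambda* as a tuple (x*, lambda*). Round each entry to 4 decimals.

Form the Lagrangian:
  L(x, lambda) = (1/2) x^T Q x + c^T x + lambda^T (A x - b)
Stationarity (grad_x L = 0): Q x + c + A^T lambda = 0.
Primal feasibility: A x = b.

This gives the KKT block system:
  [ Q   A^T ] [ x     ]   [-c ]
  [ A    0  ] [ lambda ] = [ b ]

Solving the linear system:
  x*      = (2.625, 1.375)
  lambda* = (-3.625)
  f(x*)   = 28.4375

x* = (2.625, 1.375), lambda* = (-3.625)


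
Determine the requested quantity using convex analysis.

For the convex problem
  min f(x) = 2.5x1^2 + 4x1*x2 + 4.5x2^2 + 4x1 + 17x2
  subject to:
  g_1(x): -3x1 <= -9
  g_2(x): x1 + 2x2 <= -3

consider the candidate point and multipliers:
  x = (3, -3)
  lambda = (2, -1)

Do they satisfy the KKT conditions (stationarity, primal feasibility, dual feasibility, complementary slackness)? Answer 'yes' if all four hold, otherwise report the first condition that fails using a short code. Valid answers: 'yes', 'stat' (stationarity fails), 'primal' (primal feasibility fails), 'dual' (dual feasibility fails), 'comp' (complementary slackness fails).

Gradient of f: grad f(x) = Q x + c = (7, 2)
Constraint values g_i(x) = a_i^T x - b_i:
  g_1((3, -3)) = 0
  g_2((3, -3)) = 0
Stationarity residual: grad f(x) + sum_i lambda_i a_i = (0, 0)
  -> stationarity OK
Primal feasibility (all g_i <= 0): OK
Dual feasibility (all lambda_i >= 0): FAILS
Complementary slackness (lambda_i * g_i(x) = 0 for all i): OK

Verdict: the first failing condition is dual_feasibility -> dual.

dual


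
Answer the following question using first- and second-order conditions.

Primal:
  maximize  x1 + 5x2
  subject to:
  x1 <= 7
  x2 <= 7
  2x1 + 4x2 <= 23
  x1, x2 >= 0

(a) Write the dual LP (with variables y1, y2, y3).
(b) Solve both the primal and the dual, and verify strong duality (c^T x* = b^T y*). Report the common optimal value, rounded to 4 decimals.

The standard primal-dual pair for 'max c^T x s.t. A x <= b, x >= 0' is:
  Dual:  min b^T y  s.t.  A^T y >= c,  y >= 0.

So the dual LP is:
  minimize  7y1 + 7y2 + 23y3
  subject to:
    y1 + 2y3 >= 1
    y2 + 4y3 >= 5
    y1, y2, y3 >= 0

Solving the primal: x* = (0, 5.75).
  primal value c^T x* = 28.75.
Solving the dual: y* = (0, 0, 1.25).
  dual value b^T y* = 28.75.
Strong duality: c^T x* = b^T y*. Confirmed.

28.75


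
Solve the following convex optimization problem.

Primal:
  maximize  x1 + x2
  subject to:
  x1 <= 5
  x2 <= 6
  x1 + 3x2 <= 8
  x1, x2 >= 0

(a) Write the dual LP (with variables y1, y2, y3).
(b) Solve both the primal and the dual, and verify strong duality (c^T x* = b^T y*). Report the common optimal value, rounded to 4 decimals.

The standard primal-dual pair for 'max c^T x s.t. A x <= b, x >= 0' is:
  Dual:  min b^T y  s.t.  A^T y >= c,  y >= 0.

So the dual LP is:
  minimize  5y1 + 6y2 + 8y3
  subject to:
    y1 + y3 >= 1
    y2 + 3y3 >= 1
    y1, y2, y3 >= 0

Solving the primal: x* = (5, 1).
  primal value c^T x* = 6.
Solving the dual: y* = (0.6667, 0, 0.3333).
  dual value b^T y* = 6.
Strong duality: c^T x* = b^T y*. Confirmed.

6


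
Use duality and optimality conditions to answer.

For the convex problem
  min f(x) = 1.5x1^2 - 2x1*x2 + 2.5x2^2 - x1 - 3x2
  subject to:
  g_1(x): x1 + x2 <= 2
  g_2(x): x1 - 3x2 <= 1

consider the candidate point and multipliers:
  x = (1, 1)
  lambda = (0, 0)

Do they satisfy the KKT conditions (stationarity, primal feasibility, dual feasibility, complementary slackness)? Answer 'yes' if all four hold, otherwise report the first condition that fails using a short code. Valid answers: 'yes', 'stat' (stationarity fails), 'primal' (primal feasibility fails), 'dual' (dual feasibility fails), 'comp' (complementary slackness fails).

Gradient of f: grad f(x) = Q x + c = (0, 0)
Constraint values g_i(x) = a_i^T x - b_i:
  g_1((1, 1)) = 0
  g_2((1, 1)) = -3
Stationarity residual: grad f(x) + sum_i lambda_i a_i = (0, 0)
  -> stationarity OK
Primal feasibility (all g_i <= 0): OK
Dual feasibility (all lambda_i >= 0): OK
Complementary slackness (lambda_i * g_i(x) = 0 for all i): OK

Verdict: yes, KKT holds.

yes


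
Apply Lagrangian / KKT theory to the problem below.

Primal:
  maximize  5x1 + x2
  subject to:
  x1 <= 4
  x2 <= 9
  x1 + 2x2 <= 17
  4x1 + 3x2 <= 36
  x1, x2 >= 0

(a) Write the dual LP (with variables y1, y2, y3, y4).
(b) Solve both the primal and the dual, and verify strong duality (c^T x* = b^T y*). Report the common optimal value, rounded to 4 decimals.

The standard primal-dual pair for 'max c^T x s.t. A x <= b, x >= 0' is:
  Dual:  min b^T y  s.t.  A^T y >= c,  y >= 0.

So the dual LP is:
  minimize  4y1 + 9y2 + 17y3 + 36y4
  subject to:
    y1 + y3 + 4y4 >= 5
    y2 + 2y3 + 3y4 >= 1
    y1, y2, y3, y4 >= 0

Solving the primal: x* = (4, 6.5).
  primal value c^T x* = 26.5.
Solving the dual: y* = (4.5, 0, 0.5, 0).
  dual value b^T y* = 26.5.
Strong duality: c^T x* = b^T y*. Confirmed.

26.5


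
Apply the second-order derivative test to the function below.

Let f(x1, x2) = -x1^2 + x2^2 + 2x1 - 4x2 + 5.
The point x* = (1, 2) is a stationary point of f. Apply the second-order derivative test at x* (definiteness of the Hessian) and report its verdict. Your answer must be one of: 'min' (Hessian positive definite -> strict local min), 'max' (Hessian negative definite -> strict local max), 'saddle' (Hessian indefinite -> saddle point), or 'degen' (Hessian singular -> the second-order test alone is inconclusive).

Compute the Hessian H = grad^2 f:
  H = [[-2, 0], [0, 2]]
Verify stationarity: grad f(x*) = H x* + g = (0, 0).
Eigenvalues of H: -2, 2.
Eigenvalues have mixed signs, so H is indefinite -> x* is a saddle point.

saddle


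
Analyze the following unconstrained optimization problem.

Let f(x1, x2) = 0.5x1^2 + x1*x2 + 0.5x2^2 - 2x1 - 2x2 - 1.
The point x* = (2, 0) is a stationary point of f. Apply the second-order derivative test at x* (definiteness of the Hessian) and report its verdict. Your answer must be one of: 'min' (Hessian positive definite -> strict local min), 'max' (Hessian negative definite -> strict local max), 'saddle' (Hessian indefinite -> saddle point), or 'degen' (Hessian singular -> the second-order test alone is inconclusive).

Compute the Hessian H = grad^2 f:
  H = [[1, 1], [1, 1]]
Verify stationarity: grad f(x*) = H x* + g = (0, 0).
Eigenvalues of H: 0, 2.
H has a zero eigenvalue (singular; positive semidefinite but not definite), so H is neither positive definite, negative definite, nor indefinite. The second-order test alone is inconclusive -> degen.
(Indeed, f is constant along the null direction of H through x*, so x* is not a strict local extremum.)

degen


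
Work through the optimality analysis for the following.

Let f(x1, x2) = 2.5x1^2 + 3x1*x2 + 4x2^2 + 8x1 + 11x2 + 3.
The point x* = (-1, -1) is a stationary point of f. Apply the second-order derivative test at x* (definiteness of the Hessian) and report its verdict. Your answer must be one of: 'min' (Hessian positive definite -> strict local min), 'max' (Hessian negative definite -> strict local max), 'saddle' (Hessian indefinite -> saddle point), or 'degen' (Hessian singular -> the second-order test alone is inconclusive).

Compute the Hessian H = grad^2 f:
  H = [[5, 3], [3, 8]]
Verify stationarity: grad f(x*) = H x* + g = (0, 0).
Eigenvalues of H: 3.1459, 9.8541.
Both eigenvalues > 0, so H is positive definite -> x* is a strict local min.

min


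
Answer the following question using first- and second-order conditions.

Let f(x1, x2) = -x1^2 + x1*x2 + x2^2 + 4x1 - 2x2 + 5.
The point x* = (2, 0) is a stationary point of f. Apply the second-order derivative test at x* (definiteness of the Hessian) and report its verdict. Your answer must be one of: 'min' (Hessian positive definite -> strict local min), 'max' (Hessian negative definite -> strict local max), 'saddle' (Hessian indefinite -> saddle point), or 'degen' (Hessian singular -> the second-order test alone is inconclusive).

Compute the Hessian H = grad^2 f:
  H = [[-2, 1], [1, 2]]
Verify stationarity: grad f(x*) = H x* + g = (0, 0).
Eigenvalues of H: -2.2361, 2.2361.
Eigenvalues have mixed signs, so H is indefinite -> x* is a saddle point.

saddle


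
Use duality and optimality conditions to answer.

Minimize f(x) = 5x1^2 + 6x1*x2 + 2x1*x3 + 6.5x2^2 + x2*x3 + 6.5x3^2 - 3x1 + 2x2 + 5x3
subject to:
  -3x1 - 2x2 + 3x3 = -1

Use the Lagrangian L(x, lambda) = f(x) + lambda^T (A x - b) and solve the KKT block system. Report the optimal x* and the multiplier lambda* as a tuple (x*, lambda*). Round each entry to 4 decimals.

Form the Lagrangian:
  L(x, lambda) = (1/2) x^T Q x + c^T x + lambda^T (A x - b)
Stationarity (grad_x L = 0): Q x + c + A^T lambda = 0.
Primal feasibility: A x = b.

This gives the KKT block system:
  [ Q   A^T ] [ x     ]   [-c ]
  [ A    0  ] [ lambda ] = [ b ]

Solving the linear system:
  x*      = (0.3788, -0.4252, -0.238)
  lambda* = (-0.7463)
  f(x*)   = -1.9615

x* = (0.3788, -0.4252, -0.238), lambda* = (-0.7463)


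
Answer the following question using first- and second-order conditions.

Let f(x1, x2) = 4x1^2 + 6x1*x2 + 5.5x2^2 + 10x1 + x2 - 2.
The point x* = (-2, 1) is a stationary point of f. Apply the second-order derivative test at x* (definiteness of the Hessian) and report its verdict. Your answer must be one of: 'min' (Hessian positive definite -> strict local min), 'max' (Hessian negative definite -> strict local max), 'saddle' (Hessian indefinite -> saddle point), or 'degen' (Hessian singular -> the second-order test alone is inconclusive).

Compute the Hessian H = grad^2 f:
  H = [[8, 6], [6, 11]]
Verify stationarity: grad f(x*) = H x* + g = (0, 0).
Eigenvalues of H: 3.3153, 15.6847.
Both eigenvalues > 0, so H is positive definite -> x* is a strict local min.

min


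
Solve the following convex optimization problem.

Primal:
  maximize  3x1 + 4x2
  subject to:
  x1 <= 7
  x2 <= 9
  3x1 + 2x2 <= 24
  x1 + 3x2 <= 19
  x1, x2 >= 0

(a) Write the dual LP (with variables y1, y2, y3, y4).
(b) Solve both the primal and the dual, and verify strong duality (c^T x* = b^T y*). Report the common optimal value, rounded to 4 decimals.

The standard primal-dual pair for 'max c^T x s.t. A x <= b, x >= 0' is:
  Dual:  min b^T y  s.t.  A^T y >= c,  y >= 0.

So the dual LP is:
  minimize  7y1 + 9y2 + 24y3 + 19y4
  subject to:
    y1 + 3y3 + y4 >= 3
    y2 + 2y3 + 3y4 >= 4
    y1, y2, y3, y4 >= 0

Solving the primal: x* = (4.8571, 4.7143).
  primal value c^T x* = 33.4286.
Solving the dual: y* = (0, 0, 0.7143, 0.8571).
  dual value b^T y* = 33.4286.
Strong duality: c^T x* = b^T y*. Confirmed.

33.4286


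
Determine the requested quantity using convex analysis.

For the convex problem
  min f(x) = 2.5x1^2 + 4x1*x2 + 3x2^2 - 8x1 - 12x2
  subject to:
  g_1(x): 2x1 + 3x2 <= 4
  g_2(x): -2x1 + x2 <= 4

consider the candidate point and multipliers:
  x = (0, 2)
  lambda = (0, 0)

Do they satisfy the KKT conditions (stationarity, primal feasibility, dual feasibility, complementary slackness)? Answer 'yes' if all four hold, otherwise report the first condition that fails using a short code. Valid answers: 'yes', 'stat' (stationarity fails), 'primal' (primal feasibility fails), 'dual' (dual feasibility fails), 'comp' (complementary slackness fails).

Gradient of f: grad f(x) = Q x + c = (0, 0)
Constraint values g_i(x) = a_i^T x - b_i:
  g_1((0, 2)) = 2
  g_2((0, 2)) = -2
Stationarity residual: grad f(x) + sum_i lambda_i a_i = (0, 0)
  -> stationarity OK
Primal feasibility (all g_i <= 0): FAILS
Dual feasibility (all lambda_i >= 0): OK
Complementary slackness (lambda_i * g_i(x) = 0 for all i): OK

Verdict: the first failing condition is primal_feasibility -> primal.

primal


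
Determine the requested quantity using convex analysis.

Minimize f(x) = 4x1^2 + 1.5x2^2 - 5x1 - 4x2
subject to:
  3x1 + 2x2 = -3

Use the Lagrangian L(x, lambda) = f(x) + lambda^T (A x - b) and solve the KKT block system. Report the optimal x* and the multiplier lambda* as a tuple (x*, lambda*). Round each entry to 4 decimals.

Form the Lagrangian:
  L(x, lambda) = (1/2) x^T Q x + c^T x + lambda^T (A x - b)
Stationarity (grad_x L = 0): Q x + c + A^T lambda = 0.
Primal feasibility: A x = b.

This gives the KKT block system:
  [ Q   A^T ] [ x     ]   [-c ]
  [ A    0  ] [ lambda ] = [ b ]

Solving the linear system:
  x*      = (-0.5254, -0.7119)
  lambda* = (3.0678)
  f(x*)   = 7.339

x* = (-0.5254, -0.7119), lambda* = (3.0678)


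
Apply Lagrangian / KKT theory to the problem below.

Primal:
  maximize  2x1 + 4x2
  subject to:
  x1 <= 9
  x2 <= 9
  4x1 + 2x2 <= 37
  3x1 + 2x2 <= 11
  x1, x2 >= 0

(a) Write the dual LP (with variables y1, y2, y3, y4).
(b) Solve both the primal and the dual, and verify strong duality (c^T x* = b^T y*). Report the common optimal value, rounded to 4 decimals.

The standard primal-dual pair for 'max c^T x s.t. A x <= b, x >= 0' is:
  Dual:  min b^T y  s.t.  A^T y >= c,  y >= 0.

So the dual LP is:
  minimize  9y1 + 9y2 + 37y3 + 11y4
  subject to:
    y1 + 4y3 + 3y4 >= 2
    y2 + 2y3 + 2y4 >= 4
    y1, y2, y3, y4 >= 0

Solving the primal: x* = (0, 5.5).
  primal value c^T x* = 22.
Solving the dual: y* = (0, 0, 0, 2).
  dual value b^T y* = 22.
Strong duality: c^T x* = b^T y*. Confirmed.

22


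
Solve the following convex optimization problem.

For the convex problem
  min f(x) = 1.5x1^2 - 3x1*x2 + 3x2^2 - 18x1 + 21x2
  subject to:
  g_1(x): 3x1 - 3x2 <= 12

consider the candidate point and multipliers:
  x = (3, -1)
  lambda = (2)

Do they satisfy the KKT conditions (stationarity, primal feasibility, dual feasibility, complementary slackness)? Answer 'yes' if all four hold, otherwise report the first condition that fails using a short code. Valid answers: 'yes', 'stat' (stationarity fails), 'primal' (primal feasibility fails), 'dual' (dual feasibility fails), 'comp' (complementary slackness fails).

Gradient of f: grad f(x) = Q x + c = (-6, 6)
Constraint values g_i(x) = a_i^T x - b_i:
  g_1((3, -1)) = 0
Stationarity residual: grad f(x) + sum_i lambda_i a_i = (0, 0)
  -> stationarity OK
Primal feasibility (all g_i <= 0): OK
Dual feasibility (all lambda_i >= 0): OK
Complementary slackness (lambda_i * g_i(x) = 0 for all i): OK

Verdict: yes, KKT holds.

yes


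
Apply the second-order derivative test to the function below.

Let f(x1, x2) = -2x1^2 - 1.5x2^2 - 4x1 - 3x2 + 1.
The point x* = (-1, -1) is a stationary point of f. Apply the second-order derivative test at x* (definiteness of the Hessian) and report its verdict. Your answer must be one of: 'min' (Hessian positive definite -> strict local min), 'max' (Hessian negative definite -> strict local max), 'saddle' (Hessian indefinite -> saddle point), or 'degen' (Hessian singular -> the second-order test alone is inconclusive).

Compute the Hessian H = grad^2 f:
  H = [[-4, 0], [0, -3]]
Verify stationarity: grad f(x*) = H x* + g = (0, 0).
Eigenvalues of H: -4, -3.
Both eigenvalues < 0, so H is negative definite -> x* is a strict local max.

max


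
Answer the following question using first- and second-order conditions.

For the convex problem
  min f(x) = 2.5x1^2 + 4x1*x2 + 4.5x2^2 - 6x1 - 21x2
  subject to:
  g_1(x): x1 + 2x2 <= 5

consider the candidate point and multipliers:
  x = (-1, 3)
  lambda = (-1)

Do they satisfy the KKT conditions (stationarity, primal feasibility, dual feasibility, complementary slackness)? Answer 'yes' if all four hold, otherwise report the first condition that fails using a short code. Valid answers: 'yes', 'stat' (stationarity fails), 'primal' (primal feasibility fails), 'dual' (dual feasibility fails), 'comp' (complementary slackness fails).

Gradient of f: grad f(x) = Q x + c = (1, 2)
Constraint values g_i(x) = a_i^T x - b_i:
  g_1((-1, 3)) = 0
Stationarity residual: grad f(x) + sum_i lambda_i a_i = (0, 0)
  -> stationarity OK
Primal feasibility (all g_i <= 0): OK
Dual feasibility (all lambda_i >= 0): FAILS
Complementary slackness (lambda_i * g_i(x) = 0 for all i): OK

Verdict: the first failing condition is dual_feasibility -> dual.

dual


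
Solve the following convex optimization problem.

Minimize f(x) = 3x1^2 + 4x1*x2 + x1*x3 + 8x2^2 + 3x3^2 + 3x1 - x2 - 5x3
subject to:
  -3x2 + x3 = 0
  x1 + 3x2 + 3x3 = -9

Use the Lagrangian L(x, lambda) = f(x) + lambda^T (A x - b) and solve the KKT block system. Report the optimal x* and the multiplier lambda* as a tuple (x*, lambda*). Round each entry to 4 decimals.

Form the Lagrangian:
  L(x, lambda) = (1/2) x^T Q x + c^T x + lambda^T (A x - b)
Stationarity (grad_x L = 0): Q x + c + A^T lambda = 0.
Primal feasibility: A x = b.

This gives the KKT block system:
  [ Q   A^T ] [ x     ]   [-c ]
  [ A    0  ] [ lambda ] = [ b ]

Solving the linear system:
  x*      = (-0.6501, -0.6958, -2.0875)
  lambda* = (0.8603, 5.7715)
  f(x*)   = 30.5633

x* = (-0.6501, -0.6958, -2.0875), lambda* = (0.8603, 5.7715)


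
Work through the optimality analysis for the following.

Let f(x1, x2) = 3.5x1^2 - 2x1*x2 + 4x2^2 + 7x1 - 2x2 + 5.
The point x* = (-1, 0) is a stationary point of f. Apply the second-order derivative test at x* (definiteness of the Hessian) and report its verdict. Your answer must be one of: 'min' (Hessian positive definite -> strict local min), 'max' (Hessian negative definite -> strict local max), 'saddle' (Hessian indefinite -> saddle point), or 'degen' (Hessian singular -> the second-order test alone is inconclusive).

Compute the Hessian H = grad^2 f:
  H = [[7, -2], [-2, 8]]
Verify stationarity: grad f(x*) = H x* + g = (0, 0).
Eigenvalues of H: 5.4384, 9.5616.
Both eigenvalues > 0, so H is positive definite -> x* is a strict local min.

min


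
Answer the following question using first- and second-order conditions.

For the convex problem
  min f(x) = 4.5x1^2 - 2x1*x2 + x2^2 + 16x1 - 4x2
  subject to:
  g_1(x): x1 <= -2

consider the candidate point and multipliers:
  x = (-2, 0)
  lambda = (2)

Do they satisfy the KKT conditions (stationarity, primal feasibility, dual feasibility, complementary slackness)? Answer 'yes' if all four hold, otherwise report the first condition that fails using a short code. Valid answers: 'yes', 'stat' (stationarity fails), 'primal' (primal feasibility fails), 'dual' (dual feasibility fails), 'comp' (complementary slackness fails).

Gradient of f: grad f(x) = Q x + c = (-2, 0)
Constraint values g_i(x) = a_i^T x - b_i:
  g_1((-2, 0)) = 0
Stationarity residual: grad f(x) + sum_i lambda_i a_i = (0, 0)
  -> stationarity OK
Primal feasibility (all g_i <= 0): OK
Dual feasibility (all lambda_i >= 0): OK
Complementary slackness (lambda_i * g_i(x) = 0 for all i): OK

Verdict: yes, KKT holds.

yes
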